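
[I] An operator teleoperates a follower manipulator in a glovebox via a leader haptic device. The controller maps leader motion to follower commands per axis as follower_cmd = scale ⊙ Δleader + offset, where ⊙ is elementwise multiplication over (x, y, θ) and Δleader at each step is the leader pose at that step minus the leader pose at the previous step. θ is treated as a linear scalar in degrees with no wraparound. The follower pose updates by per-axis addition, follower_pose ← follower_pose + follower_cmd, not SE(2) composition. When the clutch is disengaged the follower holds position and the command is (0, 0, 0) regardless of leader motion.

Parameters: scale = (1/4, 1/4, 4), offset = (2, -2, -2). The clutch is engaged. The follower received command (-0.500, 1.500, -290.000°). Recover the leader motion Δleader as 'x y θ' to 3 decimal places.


-10.000 14.000 -72.000

axis x: (-0.500 − 2) / (1/4) = -10.000
axis y: (1.500 − -2) / (1/4) = 14.000
axis θ: (-290.000 − -2) / (4) = -72.000


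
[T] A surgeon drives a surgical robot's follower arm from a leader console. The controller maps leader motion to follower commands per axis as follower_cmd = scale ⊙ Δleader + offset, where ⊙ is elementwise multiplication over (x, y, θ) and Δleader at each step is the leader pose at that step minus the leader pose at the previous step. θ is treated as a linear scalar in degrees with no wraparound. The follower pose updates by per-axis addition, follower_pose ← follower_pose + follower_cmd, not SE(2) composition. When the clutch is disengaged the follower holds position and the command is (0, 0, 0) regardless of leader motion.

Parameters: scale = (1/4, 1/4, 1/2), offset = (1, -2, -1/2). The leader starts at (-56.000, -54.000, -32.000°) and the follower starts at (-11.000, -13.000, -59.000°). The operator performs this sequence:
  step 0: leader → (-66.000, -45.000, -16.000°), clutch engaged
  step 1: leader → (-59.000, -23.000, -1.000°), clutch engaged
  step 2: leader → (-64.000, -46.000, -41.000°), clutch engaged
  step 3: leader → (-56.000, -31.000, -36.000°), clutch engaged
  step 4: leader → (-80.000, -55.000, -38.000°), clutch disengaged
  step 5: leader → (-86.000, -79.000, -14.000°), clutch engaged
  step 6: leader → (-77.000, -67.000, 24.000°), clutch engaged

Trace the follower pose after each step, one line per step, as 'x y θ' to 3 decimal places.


-12.500 -12.750 -51.500
-9.750 -9.250 -44.500
-10.000 -17.000 -65.000
-7.000 -15.250 -63.000
-7.000 -15.250 -63.000
-7.500 -23.250 -51.500
-4.250 -22.250 -33.000

step 0: Δleader=(-10.000, 9.000, 16.000°), engaged; cmd=(-1.500, 0.250, 7.500°) → follower=(-12.500, -12.750, -51.500°)
step 1: Δleader=(7.000, 22.000, 15.000°), engaged; cmd=(2.750, 3.500, 7.000°) → follower=(-9.750, -9.250, -44.500°)
step 2: Δleader=(-5.000, -23.000, -40.000°), engaged; cmd=(-0.250, -7.750, -20.500°) → follower=(-10.000, -17.000, -65.000°)
step 3: Δleader=(8.000, 15.000, 5.000°), engaged; cmd=(3.000, 1.750, 2.000°) → follower=(-7.000, -15.250, -63.000°)
step 4: Δleader=(-24.000, -24.000, -2.000°), disengaged; cmd=(0,0,0) → follower holds at (-7.000, -15.250, -63.000°)
step 5: Δleader=(-6.000, -24.000, 24.000°), engaged; cmd=(-0.500, -8.000, 11.500°) → follower=(-7.500, -23.250, -51.500°)
step 6: Δleader=(9.000, 12.000, 38.000°), engaged; cmd=(3.250, 1.000, 18.500°) → follower=(-4.250, -22.250, -33.000°)


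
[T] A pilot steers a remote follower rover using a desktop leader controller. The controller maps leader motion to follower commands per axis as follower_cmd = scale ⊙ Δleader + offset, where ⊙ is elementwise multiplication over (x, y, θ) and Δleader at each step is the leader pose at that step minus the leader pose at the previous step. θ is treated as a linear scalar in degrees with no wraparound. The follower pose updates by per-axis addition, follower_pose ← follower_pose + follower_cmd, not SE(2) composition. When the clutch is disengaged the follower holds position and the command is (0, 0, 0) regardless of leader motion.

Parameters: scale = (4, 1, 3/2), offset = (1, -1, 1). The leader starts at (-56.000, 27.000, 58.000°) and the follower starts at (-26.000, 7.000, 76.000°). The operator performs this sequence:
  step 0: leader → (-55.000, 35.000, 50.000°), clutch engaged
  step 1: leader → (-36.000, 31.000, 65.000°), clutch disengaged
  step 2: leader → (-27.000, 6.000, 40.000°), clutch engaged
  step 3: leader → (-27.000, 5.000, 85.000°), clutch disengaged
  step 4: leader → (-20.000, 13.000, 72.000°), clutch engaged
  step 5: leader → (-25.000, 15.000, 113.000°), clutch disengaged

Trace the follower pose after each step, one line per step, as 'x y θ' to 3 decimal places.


step 0: Δleader=(1.000, 8.000, -8.000°), engaged; cmd=(5.000, 7.000, -11.000°) → follower=(-21.000, 14.000, 65.000°)
step 1: Δleader=(19.000, -4.000, 15.000°), disengaged; cmd=(0,0,0) → follower holds at (-21.000, 14.000, 65.000°)
step 2: Δleader=(9.000, -25.000, -25.000°), engaged; cmd=(37.000, -26.000, -36.500°) → follower=(16.000, -12.000, 28.500°)
step 3: Δleader=(0.000, -1.000, 45.000°), disengaged; cmd=(0,0,0) → follower holds at (16.000, -12.000, 28.500°)
step 4: Δleader=(7.000, 8.000, -13.000°), engaged; cmd=(29.000, 7.000, -18.500°) → follower=(45.000, -5.000, 10.000°)
step 5: Δleader=(-5.000, 2.000, 41.000°), disengaged; cmd=(0,0,0) → follower holds at (45.000, -5.000, 10.000°)

-21.000 14.000 65.000
-21.000 14.000 65.000
16.000 -12.000 28.500
16.000 -12.000 28.500
45.000 -5.000 10.000
45.000 -5.000 10.000


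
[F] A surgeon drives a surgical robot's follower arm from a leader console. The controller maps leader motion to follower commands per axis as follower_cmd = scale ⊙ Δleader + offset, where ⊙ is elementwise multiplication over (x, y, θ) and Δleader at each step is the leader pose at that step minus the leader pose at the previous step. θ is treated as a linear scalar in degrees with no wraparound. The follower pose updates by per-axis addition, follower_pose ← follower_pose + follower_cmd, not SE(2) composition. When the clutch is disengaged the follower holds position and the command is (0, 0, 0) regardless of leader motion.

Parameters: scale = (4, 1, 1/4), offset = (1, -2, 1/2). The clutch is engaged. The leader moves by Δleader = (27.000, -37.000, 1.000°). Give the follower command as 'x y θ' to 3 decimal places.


109.000 -39.000 0.750

axis x: 4·27.000 + 1 = 109.000
axis y: 1·-37.000 + -2 = -39.000
axis θ: 1/4·1.000 + 1/2 = 0.750


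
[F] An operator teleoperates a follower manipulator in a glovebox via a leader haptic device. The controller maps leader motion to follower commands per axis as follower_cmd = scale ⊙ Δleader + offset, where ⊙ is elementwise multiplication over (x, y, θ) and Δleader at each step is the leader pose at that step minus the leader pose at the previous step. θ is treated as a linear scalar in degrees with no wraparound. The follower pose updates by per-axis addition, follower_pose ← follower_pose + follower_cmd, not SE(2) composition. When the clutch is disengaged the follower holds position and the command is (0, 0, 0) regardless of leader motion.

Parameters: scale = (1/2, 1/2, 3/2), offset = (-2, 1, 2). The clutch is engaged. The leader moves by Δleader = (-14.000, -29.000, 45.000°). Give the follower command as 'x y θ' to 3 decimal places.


axis x: 1/2·-14.000 + -2 = -9.000
axis y: 1/2·-29.000 + 1 = -13.500
axis θ: 3/2·45.000 + 2 = 69.500

-9.000 -13.500 69.500


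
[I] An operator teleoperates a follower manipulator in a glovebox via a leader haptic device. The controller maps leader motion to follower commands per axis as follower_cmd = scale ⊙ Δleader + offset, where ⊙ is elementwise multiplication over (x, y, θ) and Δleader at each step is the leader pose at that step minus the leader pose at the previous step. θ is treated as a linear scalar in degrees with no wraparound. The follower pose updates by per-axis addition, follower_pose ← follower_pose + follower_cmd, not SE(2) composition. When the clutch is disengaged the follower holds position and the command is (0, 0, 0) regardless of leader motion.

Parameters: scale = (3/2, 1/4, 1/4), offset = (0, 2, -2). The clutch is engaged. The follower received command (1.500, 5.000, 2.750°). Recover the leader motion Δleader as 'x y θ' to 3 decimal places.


1.000 12.000 19.000

axis x: (1.500 − 0) / (3/2) = 1.000
axis y: (5.000 − 2) / (1/4) = 12.000
axis θ: (2.750 − -2) / (1/4) = 19.000


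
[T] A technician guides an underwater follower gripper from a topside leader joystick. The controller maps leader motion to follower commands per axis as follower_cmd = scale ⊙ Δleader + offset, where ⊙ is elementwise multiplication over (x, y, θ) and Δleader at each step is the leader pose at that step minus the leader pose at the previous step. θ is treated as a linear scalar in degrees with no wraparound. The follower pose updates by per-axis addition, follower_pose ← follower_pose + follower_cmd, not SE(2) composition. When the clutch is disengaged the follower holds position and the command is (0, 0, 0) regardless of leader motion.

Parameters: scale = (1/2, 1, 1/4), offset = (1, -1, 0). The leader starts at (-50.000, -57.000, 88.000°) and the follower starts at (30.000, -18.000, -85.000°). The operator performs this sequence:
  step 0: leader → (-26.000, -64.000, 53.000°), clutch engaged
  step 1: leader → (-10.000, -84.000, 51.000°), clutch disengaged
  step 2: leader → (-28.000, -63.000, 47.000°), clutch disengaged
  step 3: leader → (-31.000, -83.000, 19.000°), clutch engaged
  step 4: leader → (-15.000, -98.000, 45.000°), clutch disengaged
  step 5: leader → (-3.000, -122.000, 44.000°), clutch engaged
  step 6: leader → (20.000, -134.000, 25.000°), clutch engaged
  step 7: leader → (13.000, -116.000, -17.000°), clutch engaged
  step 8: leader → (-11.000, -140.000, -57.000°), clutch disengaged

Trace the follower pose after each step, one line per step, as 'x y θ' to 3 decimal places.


step 0: Δleader=(24.000, -7.000, -35.000°), engaged; cmd=(13.000, -8.000, -8.750°) → follower=(43.000, -26.000, -93.750°)
step 1: Δleader=(16.000, -20.000, -2.000°), disengaged; cmd=(0,0,0) → follower holds at (43.000, -26.000, -93.750°)
step 2: Δleader=(-18.000, 21.000, -4.000°), disengaged; cmd=(0,0,0) → follower holds at (43.000, -26.000, -93.750°)
step 3: Δleader=(-3.000, -20.000, -28.000°), engaged; cmd=(-0.500, -21.000, -7.000°) → follower=(42.500, -47.000, -100.750°)
step 4: Δleader=(16.000, -15.000, 26.000°), disengaged; cmd=(0,0,0) → follower holds at (42.500, -47.000, -100.750°)
step 5: Δleader=(12.000, -24.000, -1.000°), engaged; cmd=(7.000, -25.000, -0.250°) → follower=(49.500, -72.000, -101.000°)
step 6: Δleader=(23.000, -12.000, -19.000°), engaged; cmd=(12.500, -13.000, -4.750°) → follower=(62.000, -85.000, -105.750°)
step 7: Δleader=(-7.000, 18.000, -42.000°), engaged; cmd=(-2.500, 17.000, -10.500°) → follower=(59.500, -68.000, -116.250°)
step 8: Δleader=(-24.000, -24.000, -40.000°), disengaged; cmd=(0,0,0) → follower holds at (59.500, -68.000, -116.250°)

43.000 -26.000 -93.750
43.000 -26.000 -93.750
43.000 -26.000 -93.750
42.500 -47.000 -100.750
42.500 -47.000 -100.750
49.500 -72.000 -101.000
62.000 -85.000 -105.750
59.500 -68.000 -116.250
59.500 -68.000 -116.250


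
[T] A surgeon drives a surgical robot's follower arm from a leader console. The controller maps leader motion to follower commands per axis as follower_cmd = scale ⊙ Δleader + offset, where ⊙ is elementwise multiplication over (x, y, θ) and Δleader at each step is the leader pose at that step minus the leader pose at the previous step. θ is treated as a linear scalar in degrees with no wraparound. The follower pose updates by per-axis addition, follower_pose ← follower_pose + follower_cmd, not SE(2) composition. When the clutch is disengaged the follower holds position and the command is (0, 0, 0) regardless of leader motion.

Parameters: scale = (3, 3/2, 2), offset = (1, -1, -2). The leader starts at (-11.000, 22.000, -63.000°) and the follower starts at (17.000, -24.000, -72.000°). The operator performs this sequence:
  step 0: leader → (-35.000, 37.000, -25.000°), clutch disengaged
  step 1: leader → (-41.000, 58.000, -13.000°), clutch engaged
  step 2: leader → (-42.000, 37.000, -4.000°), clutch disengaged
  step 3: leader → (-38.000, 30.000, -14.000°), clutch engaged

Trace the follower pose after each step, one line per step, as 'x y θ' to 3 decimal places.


step 0: Δleader=(-24.000, 15.000, 38.000°), disengaged; cmd=(0,0,0) → follower holds at (17.000, -24.000, -72.000°)
step 1: Δleader=(-6.000, 21.000, 12.000°), engaged; cmd=(-17.000, 30.500, 22.000°) → follower=(0.000, 6.500, -50.000°)
step 2: Δleader=(-1.000, -21.000, 9.000°), disengaged; cmd=(0,0,0) → follower holds at (0.000, 6.500, -50.000°)
step 3: Δleader=(4.000, -7.000, -10.000°), engaged; cmd=(13.000, -11.500, -22.000°) → follower=(13.000, -5.000, -72.000°)

17.000 -24.000 -72.000
0.000 6.500 -50.000
0.000 6.500 -50.000
13.000 -5.000 -72.000


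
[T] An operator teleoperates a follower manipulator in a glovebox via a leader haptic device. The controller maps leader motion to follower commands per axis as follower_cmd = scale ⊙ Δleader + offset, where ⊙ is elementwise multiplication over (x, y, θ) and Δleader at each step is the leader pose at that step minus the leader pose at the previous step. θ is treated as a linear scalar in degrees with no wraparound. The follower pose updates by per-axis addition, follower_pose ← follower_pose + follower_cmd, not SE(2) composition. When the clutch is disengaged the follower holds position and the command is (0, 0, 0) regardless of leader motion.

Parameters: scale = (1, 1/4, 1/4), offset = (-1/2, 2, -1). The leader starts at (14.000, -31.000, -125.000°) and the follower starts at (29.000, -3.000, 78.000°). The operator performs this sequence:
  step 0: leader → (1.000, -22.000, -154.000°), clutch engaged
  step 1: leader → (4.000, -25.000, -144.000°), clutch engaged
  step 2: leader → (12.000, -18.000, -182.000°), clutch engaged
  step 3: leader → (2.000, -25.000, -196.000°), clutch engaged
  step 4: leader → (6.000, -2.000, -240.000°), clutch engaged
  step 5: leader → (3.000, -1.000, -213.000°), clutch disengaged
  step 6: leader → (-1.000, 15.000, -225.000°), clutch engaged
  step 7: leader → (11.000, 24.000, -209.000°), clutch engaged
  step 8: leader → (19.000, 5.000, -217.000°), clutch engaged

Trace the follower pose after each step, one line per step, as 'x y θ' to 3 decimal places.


15.500 1.250 69.750
18.000 2.500 71.250
25.500 6.250 60.750
15.000 6.500 56.250
18.500 14.250 44.250
18.500 14.250 44.250
14.000 20.250 40.250
25.500 24.500 43.250
33.000 21.750 40.250

step 0: Δleader=(-13.000, 9.000, -29.000°), engaged; cmd=(-13.500, 4.250, -8.250°) → follower=(15.500, 1.250, 69.750°)
step 1: Δleader=(3.000, -3.000, 10.000°), engaged; cmd=(2.500, 1.250, 1.500°) → follower=(18.000, 2.500, 71.250°)
step 2: Δleader=(8.000, 7.000, -38.000°), engaged; cmd=(7.500, 3.750, -10.500°) → follower=(25.500, 6.250, 60.750°)
step 3: Δleader=(-10.000, -7.000, -14.000°), engaged; cmd=(-10.500, 0.250, -4.500°) → follower=(15.000, 6.500, 56.250°)
step 4: Δleader=(4.000, 23.000, -44.000°), engaged; cmd=(3.500, 7.750, -12.000°) → follower=(18.500, 14.250, 44.250°)
step 5: Δleader=(-3.000, 1.000, 27.000°), disengaged; cmd=(0,0,0) → follower holds at (18.500, 14.250, 44.250°)
step 6: Δleader=(-4.000, 16.000, -12.000°), engaged; cmd=(-4.500, 6.000, -4.000°) → follower=(14.000, 20.250, 40.250°)
step 7: Δleader=(12.000, 9.000, 16.000°), engaged; cmd=(11.500, 4.250, 3.000°) → follower=(25.500, 24.500, 43.250°)
step 8: Δleader=(8.000, -19.000, -8.000°), engaged; cmd=(7.500, -2.750, -3.000°) → follower=(33.000, 21.750, 40.250°)


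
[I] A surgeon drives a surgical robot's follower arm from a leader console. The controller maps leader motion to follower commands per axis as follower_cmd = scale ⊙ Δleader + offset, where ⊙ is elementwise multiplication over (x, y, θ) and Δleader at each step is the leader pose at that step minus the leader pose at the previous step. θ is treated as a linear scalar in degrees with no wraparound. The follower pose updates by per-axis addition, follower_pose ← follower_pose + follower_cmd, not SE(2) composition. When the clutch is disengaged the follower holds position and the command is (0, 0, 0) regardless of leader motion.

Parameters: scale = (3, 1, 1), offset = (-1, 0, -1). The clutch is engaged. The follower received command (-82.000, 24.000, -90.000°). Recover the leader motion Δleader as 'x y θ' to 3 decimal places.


axis x: (-82.000 − -1) / (3) = -27.000
axis y: (24.000 − 0) / (1) = 24.000
axis θ: (-90.000 − -1) / (1) = -89.000

-27.000 24.000 -89.000


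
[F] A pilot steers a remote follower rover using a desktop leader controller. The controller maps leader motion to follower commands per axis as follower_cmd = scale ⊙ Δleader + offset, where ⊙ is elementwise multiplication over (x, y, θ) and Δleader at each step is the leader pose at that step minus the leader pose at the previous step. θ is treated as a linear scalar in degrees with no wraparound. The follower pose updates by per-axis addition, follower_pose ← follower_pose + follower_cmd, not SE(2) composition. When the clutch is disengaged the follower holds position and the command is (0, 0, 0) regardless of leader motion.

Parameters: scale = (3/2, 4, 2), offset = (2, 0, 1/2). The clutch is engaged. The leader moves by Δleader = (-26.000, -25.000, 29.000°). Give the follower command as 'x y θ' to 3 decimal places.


-37.000 -100.000 58.500

axis x: 3/2·-26.000 + 2 = -37.000
axis y: 4·-25.000 + 0 = -100.000
axis θ: 2·29.000 + 1/2 = 58.500


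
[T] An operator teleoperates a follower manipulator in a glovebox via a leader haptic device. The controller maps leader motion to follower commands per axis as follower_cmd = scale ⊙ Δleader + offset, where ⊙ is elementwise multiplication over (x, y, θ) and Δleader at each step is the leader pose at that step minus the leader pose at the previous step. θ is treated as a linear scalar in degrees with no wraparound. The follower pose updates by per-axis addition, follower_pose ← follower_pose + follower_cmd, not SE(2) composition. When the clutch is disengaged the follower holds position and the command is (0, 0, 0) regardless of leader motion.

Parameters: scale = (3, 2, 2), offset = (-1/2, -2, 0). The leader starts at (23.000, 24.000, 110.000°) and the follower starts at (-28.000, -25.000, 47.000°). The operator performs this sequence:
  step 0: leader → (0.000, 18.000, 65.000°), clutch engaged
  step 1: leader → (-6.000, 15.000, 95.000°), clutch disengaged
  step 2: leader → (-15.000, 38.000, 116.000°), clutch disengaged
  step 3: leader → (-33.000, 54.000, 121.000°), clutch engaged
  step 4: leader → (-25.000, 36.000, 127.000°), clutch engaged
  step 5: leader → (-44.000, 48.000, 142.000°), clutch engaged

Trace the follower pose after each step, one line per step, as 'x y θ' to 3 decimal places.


step 0: Δleader=(-23.000, -6.000, -45.000°), engaged; cmd=(-69.500, -14.000, -90.000°) → follower=(-97.500, -39.000, -43.000°)
step 1: Δleader=(-6.000, -3.000, 30.000°), disengaged; cmd=(0,0,0) → follower holds at (-97.500, -39.000, -43.000°)
step 2: Δleader=(-9.000, 23.000, 21.000°), disengaged; cmd=(0,0,0) → follower holds at (-97.500, -39.000, -43.000°)
step 3: Δleader=(-18.000, 16.000, 5.000°), engaged; cmd=(-54.500, 30.000, 10.000°) → follower=(-152.000, -9.000, -33.000°)
step 4: Δleader=(8.000, -18.000, 6.000°), engaged; cmd=(23.500, -38.000, 12.000°) → follower=(-128.500, -47.000, -21.000°)
step 5: Δleader=(-19.000, 12.000, 15.000°), engaged; cmd=(-57.500, 22.000, 30.000°) → follower=(-186.000, -25.000, 9.000°)

-97.500 -39.000 -43.000
-97.500 -39.000 -43.000
-97.500 -39.000 -43.000
-152.000 -9.000 -33.000
-128.500 -47.000 -21.000
-186.000 -25.000 9.000


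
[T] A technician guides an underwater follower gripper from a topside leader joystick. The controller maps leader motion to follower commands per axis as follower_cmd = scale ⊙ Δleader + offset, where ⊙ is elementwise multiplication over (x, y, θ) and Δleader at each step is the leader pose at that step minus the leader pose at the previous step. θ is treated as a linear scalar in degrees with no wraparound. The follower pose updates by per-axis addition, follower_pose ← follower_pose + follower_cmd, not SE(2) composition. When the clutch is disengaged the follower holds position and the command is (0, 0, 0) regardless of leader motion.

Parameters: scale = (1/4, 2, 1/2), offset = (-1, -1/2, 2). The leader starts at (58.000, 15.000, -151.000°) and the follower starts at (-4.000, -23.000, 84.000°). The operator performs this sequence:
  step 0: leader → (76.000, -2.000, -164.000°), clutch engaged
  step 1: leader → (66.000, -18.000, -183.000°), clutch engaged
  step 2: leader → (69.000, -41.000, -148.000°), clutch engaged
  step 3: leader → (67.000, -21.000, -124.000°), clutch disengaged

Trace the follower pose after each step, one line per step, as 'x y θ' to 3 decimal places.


-0.500 -57.500 79.500
-4.000 -90.000 72.000
-4.250 -136.500 91.500
-4.250 -136.500 91.500

step 0: Δleader=(18.000, -17.000, -13.000°), engaged; cmd=(3.500, -34.500, -4.500°) → follower=(-0.500, -57.500, 79.500°)
step 1: Δleader=(-10.000, -16.000, -19.000°), engaged; cmd=(-3.500, -32.500, -7.500°) → follower=(-4.000, -90.000, 72.000°)
step 2: Δleader=(3.000, -23.000, 35.000°), engaged; cmd=(-0.250, -46.500, 19.500°) → follower=(-4.250, -136.500, 91.500°)
step 3: Δleader=(-2.000, 20.000, 24.000°), disengaged; cmd=(0,0,0) → follower holds at (-4.250, -136.500, 91.500°)


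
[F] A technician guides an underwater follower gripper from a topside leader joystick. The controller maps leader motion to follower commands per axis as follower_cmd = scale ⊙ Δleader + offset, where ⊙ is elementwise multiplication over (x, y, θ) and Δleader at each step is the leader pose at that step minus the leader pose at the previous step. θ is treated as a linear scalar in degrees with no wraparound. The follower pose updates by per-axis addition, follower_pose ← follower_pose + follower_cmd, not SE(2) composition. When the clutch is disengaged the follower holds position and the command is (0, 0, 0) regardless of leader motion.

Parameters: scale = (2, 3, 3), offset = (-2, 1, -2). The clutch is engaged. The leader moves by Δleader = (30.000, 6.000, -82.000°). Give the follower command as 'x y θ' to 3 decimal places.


58.000 19.000 -248.000

axis x: 2·30.000 + -2 = 58.000
axis y: 3·6.000 + 1 = 19.000
axis θ: 3·-82.000 + -2 = -248.000


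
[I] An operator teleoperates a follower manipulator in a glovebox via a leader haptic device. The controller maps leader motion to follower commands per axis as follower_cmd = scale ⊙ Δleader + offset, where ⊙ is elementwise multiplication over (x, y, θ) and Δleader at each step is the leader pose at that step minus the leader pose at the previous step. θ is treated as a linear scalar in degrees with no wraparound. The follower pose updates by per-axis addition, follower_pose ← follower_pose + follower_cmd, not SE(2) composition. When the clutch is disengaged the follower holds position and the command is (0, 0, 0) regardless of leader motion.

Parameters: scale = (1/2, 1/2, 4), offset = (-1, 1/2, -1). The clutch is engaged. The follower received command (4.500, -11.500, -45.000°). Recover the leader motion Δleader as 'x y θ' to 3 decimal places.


11.000 -24.000 -11.000

axis x: (4.500 − -1) / (1/2) = 11.000
axis y: (-11.500 − 1/2) / (1/2) = -24.000
axis θ: (-45.000 − -1) / (4) = -11.000


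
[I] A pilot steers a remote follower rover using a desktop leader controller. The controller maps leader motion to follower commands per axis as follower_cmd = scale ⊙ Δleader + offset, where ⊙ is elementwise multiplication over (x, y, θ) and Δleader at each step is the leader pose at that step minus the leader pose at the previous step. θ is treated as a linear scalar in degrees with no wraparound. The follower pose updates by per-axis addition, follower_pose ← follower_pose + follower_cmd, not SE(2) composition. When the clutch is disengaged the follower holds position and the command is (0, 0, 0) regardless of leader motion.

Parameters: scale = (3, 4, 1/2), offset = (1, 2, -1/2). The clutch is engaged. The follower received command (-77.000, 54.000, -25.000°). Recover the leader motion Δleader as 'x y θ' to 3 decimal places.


-26.000 13.000 -49.000

axis x: (-77.000 − 1) / (3) = -26.000
axis y: (54.000 − 2) / (4) = 13.000
axis θ: (-25.000 − -1/2) / (1/2) = -49.000


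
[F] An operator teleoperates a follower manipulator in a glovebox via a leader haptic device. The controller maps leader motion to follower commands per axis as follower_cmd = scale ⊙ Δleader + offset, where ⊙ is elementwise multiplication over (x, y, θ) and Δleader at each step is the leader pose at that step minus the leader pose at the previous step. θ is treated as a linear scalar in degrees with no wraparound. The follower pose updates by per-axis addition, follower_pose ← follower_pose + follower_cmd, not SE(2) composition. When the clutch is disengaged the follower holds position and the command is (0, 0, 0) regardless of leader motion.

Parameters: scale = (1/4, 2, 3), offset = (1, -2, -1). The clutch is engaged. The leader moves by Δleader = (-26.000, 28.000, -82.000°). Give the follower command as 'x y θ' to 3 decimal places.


axis x: 1/4·-26.000 + 1 = -5.500
axis y: 2·28.000 + -2 = 54.000
axis θ: 3·-82.000 + -1 = -247.000

-5.500 54.000 -247.000


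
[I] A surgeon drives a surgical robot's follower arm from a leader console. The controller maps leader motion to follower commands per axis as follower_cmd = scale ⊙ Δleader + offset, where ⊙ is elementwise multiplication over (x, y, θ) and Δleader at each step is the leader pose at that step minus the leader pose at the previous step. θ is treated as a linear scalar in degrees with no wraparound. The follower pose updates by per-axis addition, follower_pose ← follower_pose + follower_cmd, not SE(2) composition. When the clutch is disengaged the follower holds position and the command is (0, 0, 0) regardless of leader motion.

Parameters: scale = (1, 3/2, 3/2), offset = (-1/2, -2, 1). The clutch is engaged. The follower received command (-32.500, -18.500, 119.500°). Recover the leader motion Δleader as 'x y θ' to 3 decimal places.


-32.000 -11.000 79.000

axis x: (-32.500 − -1/2) / (1) = -32.000
axis y: (-18.500 − -2) / (3/2) = -11.000
axis θ: (119.500 − 1) / (3/2) = 79.000


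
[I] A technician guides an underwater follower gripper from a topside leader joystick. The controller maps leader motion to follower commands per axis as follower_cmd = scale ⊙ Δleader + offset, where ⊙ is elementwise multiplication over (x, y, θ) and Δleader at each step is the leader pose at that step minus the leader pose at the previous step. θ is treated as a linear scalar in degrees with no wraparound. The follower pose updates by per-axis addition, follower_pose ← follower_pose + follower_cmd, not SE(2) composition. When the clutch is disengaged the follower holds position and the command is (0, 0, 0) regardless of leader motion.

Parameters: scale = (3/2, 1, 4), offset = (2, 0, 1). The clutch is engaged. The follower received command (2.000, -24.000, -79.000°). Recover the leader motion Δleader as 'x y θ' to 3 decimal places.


axis x: (2.000 − 2) / (3/2) = 0.000
axis y: (-24.000 − 0) / (1) = -24.000
axis θ: (-79.000 − 1) / (4) = -20.000

0.000 -24.000 -20.000


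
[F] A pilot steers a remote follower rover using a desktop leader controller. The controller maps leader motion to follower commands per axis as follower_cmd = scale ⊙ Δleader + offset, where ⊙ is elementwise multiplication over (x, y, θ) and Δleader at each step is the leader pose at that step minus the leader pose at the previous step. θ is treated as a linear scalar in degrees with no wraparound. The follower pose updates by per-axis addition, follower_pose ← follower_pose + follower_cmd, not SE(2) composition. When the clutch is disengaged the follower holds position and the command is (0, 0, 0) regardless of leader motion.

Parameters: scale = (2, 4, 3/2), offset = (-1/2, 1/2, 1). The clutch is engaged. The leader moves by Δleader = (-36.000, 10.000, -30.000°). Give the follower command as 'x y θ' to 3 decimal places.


axis x: 2·-36.000 + -1/2 = -72.500
axis y: 4·10.000 + 1/2 = 40.500
axis θ: 3/2·-30.000 + 1 = -44.000

-72.500 40.500 -44.000


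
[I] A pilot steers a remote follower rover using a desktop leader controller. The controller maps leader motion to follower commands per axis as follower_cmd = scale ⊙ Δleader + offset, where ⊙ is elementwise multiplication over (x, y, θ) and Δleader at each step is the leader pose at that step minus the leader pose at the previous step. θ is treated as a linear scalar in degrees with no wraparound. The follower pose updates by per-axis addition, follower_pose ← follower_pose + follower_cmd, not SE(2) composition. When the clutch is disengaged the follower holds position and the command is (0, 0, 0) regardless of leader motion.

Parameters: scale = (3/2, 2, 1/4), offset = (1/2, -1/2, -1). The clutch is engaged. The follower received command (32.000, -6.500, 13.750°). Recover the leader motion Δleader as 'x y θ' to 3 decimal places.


21.000 -3.000 59.000

axis x: (32.000 − 1/2) / (3/2) = 21.000
axis y: (-6.500 − -1/2) / (2) = -3.000
axis θ: (13.750 − -1) / (1/4) = 59.000


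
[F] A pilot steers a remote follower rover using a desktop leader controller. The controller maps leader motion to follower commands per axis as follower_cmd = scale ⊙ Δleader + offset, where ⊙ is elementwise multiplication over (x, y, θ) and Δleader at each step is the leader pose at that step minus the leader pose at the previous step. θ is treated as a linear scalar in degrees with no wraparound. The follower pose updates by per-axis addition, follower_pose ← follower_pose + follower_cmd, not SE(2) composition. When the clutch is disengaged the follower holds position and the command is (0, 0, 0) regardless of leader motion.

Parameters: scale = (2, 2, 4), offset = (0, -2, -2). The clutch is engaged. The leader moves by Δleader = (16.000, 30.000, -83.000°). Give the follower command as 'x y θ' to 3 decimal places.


axis x: 2·16.000 + 0 = 32.000
axis y: 2·30.000 + -2 = 58.000
axis θ: 4·-83.000 + -2 = -334.000

32.000 58.000 -334.000


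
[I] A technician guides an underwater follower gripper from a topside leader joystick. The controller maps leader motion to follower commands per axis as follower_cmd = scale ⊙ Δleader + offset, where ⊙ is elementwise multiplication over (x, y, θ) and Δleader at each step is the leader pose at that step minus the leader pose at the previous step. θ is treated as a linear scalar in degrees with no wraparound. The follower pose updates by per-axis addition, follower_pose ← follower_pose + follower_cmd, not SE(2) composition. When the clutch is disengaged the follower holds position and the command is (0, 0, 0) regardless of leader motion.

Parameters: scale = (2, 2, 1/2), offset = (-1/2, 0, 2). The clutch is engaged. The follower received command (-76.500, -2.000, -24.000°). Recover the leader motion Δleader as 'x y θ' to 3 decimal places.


axis x: (-76.500 − -1/2) / (2) = -38.000
axis y: (-2.000 − 0) / (2) = -1.000
axis θ: (-24.000 − 2) / (1/2) = -52.000

-38.000 -1.000 -52.000


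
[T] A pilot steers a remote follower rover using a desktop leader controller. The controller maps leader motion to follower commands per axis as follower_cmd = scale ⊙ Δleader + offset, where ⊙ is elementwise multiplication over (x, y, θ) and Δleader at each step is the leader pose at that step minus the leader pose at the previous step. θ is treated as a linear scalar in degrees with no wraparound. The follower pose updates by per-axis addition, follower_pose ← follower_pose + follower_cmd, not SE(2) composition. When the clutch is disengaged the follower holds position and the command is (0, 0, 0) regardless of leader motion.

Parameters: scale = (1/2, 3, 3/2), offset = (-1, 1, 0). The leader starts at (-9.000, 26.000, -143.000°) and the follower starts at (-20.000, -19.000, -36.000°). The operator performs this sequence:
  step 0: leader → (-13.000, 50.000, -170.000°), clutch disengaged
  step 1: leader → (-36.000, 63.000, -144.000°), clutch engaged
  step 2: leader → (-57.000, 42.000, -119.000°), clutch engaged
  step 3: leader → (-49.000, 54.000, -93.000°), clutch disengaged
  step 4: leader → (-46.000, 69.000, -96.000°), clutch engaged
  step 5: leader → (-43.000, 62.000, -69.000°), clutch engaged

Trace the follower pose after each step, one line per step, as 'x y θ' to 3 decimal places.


step 0: Δleader=(-4.000, 24.000, -27.000°), disengaged; cmd=(0,0,0) → follower holds at (-20.000, -19.000, -36.000°)
step 1: Δleader=(-23.000, 13.000, 26.000°), engaged; cmd=(-12.500, 40.000, 39.000°) → follower=(-32.500, 21.000, 3.000°)
step 2: Δleader=(-21.000, -21.000, 25.000°), engaged; cmd=(-11.500, -62.000, 37.500°) → follower=(-44.000, -41.000, 40.500°)
step 3: Δleader=(8.000, 12.000, 26.000°), disengaged; cmd=(0,0,0) → follower holds at (-44.000, -41.000, 40.500°)
step 4: Δleader=(3.000, 15.000, -3.000°), engaged; cmd=(0.500, 46.000, -4.500°) → follower=(-43.500, 5.000, 36.000°)
step 5: Δleader=(3.000, -7.000, 27.000°), engaged; cmd=(0.500, -20.000, 40.500°) → follower=(-43.000, -15.000, 76.500°)

-20.000 -19.000 -36.000
-32.500 21.000 3.000
-44.000 -41.000 40.500
-44.000 -41.000 40.500
-43.500 5.000 36.000
-43.000 -15.000 76.500


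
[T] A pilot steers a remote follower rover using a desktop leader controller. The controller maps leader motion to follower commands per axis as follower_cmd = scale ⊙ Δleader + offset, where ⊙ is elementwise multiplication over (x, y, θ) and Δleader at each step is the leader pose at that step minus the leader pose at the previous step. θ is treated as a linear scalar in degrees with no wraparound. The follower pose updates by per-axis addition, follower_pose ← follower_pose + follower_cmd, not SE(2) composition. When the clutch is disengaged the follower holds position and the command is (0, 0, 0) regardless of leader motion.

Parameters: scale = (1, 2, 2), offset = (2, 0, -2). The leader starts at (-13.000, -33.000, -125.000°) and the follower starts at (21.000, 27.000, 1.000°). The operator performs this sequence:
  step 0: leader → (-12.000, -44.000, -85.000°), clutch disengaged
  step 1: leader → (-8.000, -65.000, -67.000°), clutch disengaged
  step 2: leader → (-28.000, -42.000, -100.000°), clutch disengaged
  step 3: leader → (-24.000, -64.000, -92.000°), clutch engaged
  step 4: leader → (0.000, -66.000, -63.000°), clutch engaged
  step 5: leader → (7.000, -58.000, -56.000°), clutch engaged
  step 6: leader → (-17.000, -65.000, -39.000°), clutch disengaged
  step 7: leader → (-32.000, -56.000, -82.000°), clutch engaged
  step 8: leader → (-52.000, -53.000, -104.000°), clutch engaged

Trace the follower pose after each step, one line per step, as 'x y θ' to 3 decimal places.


21.000 27.000 1.000
21.000 27.000 1.000
21.000 27.000 1.000
27.000 -17.000 15.000
53.000 -21.000 71.000
62.000 -5.000 83.000
62.000 -5.000 83.000
49.000 13.000 -5.000
31.000 19.000 -51.000

step 0: Δleader=(1.000, -11.000, 40.000°), disengaged; cmd=(0,0,0) → follower holds at (21.000, 27.000, 1.000°)
step 1: Δleader=(4.000, -21.000, 18.000°), disengaged; cmd=(0,0,0) → follower holds at (21.000, 27.000, 1.000°)
step 2: Δleader=(-20.000, 23.000, -33.000°), disengaged; cmd=(0,0,0) → follower holds at (21.000, 27.000, 1.000°)
step 3: Δleader=(4.000, -22.000, 8.000°), engaged; cmd=(6.000, -44.000, 14.000°) → follower=(27.000, -17.000, 15.000°)
step 4: Δleader=(24.000, -2.000, 29.000°), engaged; cmd=(26.000, -4.000, 56.000°) → follower=(53.000, -21.000, 71.000°)
step 5: Δleader=(7.000, 8.000, 7.000°), engaged; cmd=(9.000, 16.000, 12.000°) → follower=(62.000, -5.000, 83.000°)
step 6: Δleader=(-24.000, -7.000, 17.000°), disengaged; cmd=(0,0,0) → follower holds at (62.000, -5.000, 83.000°)
step 7: Δleader=(-15.000, 9.000, -43.000°), engaged; cmd=(-13.000, 18.000, -88.000°) → follower=(49.000, 13.000, -5.000°)
step 8: Δleader=(-20.000, 3.000, -22.000°), engaged; cmd=(-18.000, 6.000, -46.000°) → follower=(31.000, 19.000, -51.000°)


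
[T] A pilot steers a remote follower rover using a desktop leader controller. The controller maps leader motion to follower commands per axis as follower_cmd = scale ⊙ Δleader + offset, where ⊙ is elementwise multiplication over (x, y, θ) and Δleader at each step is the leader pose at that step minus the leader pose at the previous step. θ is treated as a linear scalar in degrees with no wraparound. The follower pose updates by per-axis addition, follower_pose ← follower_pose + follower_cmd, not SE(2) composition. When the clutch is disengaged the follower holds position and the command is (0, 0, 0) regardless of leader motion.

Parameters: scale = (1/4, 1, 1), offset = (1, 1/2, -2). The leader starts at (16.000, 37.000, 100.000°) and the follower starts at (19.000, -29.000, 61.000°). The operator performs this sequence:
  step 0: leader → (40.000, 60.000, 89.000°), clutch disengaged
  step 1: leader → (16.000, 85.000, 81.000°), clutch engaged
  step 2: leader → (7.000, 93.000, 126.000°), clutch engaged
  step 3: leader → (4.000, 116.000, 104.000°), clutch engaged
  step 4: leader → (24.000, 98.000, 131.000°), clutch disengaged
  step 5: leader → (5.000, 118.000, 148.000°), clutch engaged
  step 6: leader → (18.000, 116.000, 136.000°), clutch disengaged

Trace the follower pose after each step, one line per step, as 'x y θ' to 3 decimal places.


step 0: Δleader=(24.000, 23.000, -11.000°), disengaged; cmd=(0,0,0) → follower holds at (19.000, -29.000, 61.000°)
step 1: Δleader=(-24.000, 25.000, -8.000°), engaged; cmd=(-5.000, 25.500, -10.000°) → follower=(14.000, -3.500, 51.000°)
step 2: Δleader=(-9.000, 8.000, 45.000°), engaged; cmd=(-1.250, 8.500, 43.000°) → follower=(12.750, 5.000, 94.000°)
step 3: Δleader=(-3.000, 23.000, -22.000°), engaged; cmd=(0.250, 23.500, -24.000°) → follower=(13.000, 28.500, 70.000°)
step 4: Δleader=(20.000, -18.000, 27.000°), disengaged; cmd=(0,0,0) → follower holds at (13.000, 28.500, 70.000°)
step 5: Δleader=(-19.000, 20.000, 17.000°), engaged; cmd=(-3.750, 20.500, 15.000°) → follower=(9.250, 49.000, 85.000°)
step 6: Δleader=(13.000, -2.000, -12.000°), disengaged; cmd=(0,0,0) → follower holds at (9.250, 49.000, 85.000°)

19.000 -29.000 61.000
14.000 -3.500 51.000
12.750 5.000 94.000
13.000 28.500 70.000
13.000 28.500 70.000
9.250 49.000 85.000
9.250 49.000 85.000


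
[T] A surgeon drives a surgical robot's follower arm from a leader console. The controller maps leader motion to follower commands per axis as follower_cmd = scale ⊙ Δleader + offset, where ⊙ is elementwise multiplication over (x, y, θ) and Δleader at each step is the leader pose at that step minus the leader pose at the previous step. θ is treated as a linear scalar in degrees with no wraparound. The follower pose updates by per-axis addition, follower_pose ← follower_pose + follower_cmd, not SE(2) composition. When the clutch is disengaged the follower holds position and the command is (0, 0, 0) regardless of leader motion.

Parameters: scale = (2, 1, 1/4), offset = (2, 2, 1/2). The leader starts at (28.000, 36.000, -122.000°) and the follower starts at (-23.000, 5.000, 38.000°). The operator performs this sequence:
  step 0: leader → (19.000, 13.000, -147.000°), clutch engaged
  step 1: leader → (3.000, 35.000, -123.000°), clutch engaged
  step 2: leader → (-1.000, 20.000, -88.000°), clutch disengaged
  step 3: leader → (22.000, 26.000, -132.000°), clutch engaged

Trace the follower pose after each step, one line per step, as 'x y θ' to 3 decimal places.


step 0: Δleader=(-9.000, -23.000, -25.000°), engaged; cmd=(-16.000, -21.000, -5.750°) → follower=(-39.000, -16.000, 32.250°)
step 1: Δleader=(-16.000, 22.000, 24.000°), engaged; cmd=(-30.000, 24.000, 6.500°) → follower=(-69.000, 8.000, 38.750°)
step 2: Δleader=(-4.000, -15.000, 35.000°), disengaged; cmd=(0,0,0) → follower holds at (-69.000, 8.000, 38.750°)
step 3: Δleader=(23.000, 6.000, -44.000°), engaged; cmd=(48.000, 8.000, -10.500°) → follower=(-21.000, 16.000, 28.250°)

-39.000 -16.000 32.250
-69.000 8.000 38.750
-69.000 8.000 38.750
-21.000 16.000 28.250
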